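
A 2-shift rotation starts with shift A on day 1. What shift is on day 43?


Shift A

Shifts: A, B
Start: A (index 0)
Day 43: (0 + 43 - 1) mod 2
= 42 mod 2
= 0
Index 0 → shift A


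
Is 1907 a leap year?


Rules: divisible by 4 AND (not by 100 OR by 400)
1907 ÷ 4 = 476 remainder 3 → not divisible by 4
Not divisible by 4 → not a leap year

No


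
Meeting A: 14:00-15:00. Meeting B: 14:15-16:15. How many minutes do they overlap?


45 minutes

Meeting A: 840-900 (in minutes from midnight)
Meeting B: 855-975
Overlap start = max(840, 855) = 855
Overlap end = min(900, 975) = 900
Overlap = max(0, 900 - 855) = 45 min


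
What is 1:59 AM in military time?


Input: 1:59 AM
AM hour stays: 1

01:59


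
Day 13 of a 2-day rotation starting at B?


Shifts: A, B
Start: B (index 1)
Day 13: (1 + 13 - 1) mod 2
= 13 mod 2
= 1
Index 1 → shift B

Shift B


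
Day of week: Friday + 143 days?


Start: Friday (index 4)
(4 + 143) mod 7
= 147 mod 7
= 0
Index 0 → Monday

Monday


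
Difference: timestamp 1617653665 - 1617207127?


446538 seconds (124.0 hours / 5.17 days)

Difference = 1617653665 - 1617207127 = 446538 seconds
In hours: 446538 / 3600 ≈ 124.0
In days: 446538 / 86400 ≈ 5.17


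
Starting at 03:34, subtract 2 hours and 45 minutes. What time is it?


Start: 214 minutes from midnight
Subtract: 165 minutes
Remaining: 214 - 165 = 49
Hours: 0, Minutes: 49

00:49


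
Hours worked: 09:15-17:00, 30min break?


7h 15m (435 minutes)

Total time = (17×60+0) - (9×60+15)
= 1020 - 555 = 465 min
Minus break: 465 - 30 = 435 min
= 7h 15m


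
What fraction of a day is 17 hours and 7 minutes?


0.7132 (71.32%)

Total minutes: 17×60 + 7 = 1027
Day = 24×60 = 1440 minutes
Fraction = 1027/1440 ≈ 0.7132
As a percentage: 1027/1440 × 100 ≈ 71.32%


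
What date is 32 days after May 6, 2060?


June 7, 2060

Start: May 6, 2060
Add 32 days
May 6 → June 1: 31 - 6 + 1 = 26 days (32 - 26 = 6 left)
June 1 + 6 = June 7, 2060


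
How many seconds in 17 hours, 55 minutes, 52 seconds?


64552 seconds

Hours: 17 × 3600 = 61200
Minutes: 55 × 60 = 3300
Seconds: 52
Total = 61200 + 3300 + 52 = 64552


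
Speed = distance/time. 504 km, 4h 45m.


106.1 km/h

Distance: 504 km
Time: 4h 45m = 285 min = 285/60 = 19/4 hours
Speed = 504 ÷ (19/4) = 504 × 4 / 19 = 2016/19 ≈ 106.1 km/h


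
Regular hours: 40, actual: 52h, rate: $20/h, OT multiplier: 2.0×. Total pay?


$1280.00

Regular: 40h × $20 = $800.00
Overtime: 52 - 40 = 12h
OT pay: 12h × $20 × 2.0 = $480.00
Total = $800.00 + $480.00 = $1280.00


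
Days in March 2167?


Month: March (month 3)
March has 31 days

31 days


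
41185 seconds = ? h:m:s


Hours: 41185 ÷ 3600 = 11 remainder 1585
Minutes: 1585 ÷ 60 = 26 remainder 25
Seconds: 25

11h 26m 25s


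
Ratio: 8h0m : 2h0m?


4:1 (4.00)

Duration 1: 480 minutes
Duration 2: 120 minutes
Ratio = 480:120
GCD = 120
Simplified = 4:1
As a decimal: 4/1 = 4.00


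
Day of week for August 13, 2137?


Tuesday

Zeller's congruence:
q=13, m=8, k=37, j=21
h = (13 + ⌊13×9/5⌋ + 37 + ⌊37/4⌋ + ⌊21/4⌋ - 2×21) mod 7
= (13 + 23 + 37 + 9 + 5 - 42) mod 7
= 45 mod 7 = 3
h=3 → Tuesday


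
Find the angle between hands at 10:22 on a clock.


179.0°

Hour hand = 10×30 + 22×0.5 = 311.0°
Minute hand = 22×6 = 132°
Difference = |311.0 - 132| = 179.0°


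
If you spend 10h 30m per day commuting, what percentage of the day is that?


43.8%

Time: 630 minutes
Day: 1440 minutes
Percentage = (630/1440) × 100 ≈ 43.8%


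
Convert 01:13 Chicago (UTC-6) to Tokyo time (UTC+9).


16:13

Time difference = UTC+9 - UTC-6 = +15 hours
New hour = (1 + 15) mod 24
= 16 mod 24 = 16
Minutes unchanged → 16:13


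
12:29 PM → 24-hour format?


Input: 12:29 PM
12 PM → 12 (noon)

12:29


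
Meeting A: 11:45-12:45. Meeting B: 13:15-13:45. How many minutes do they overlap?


0 minutes

Meeting A: 705-765 (in minutes from midnight)
Meeting B: 795-825
Overlap start = max(705, 795) = 795
Overlap end = min(765, 825) = 765
Overlap = max(0, 765 - 795) = 0 min


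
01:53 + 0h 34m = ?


Start: 113 minutes from midnight
Add: 34 minutes
Total: 147 minutes
Hours: 147 ÷ 60 = 2 remainder 27

02:27


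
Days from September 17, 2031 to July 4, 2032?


291 days

From September 17, 2031 to July 4, 2032
Rest of September 2031: 30 - 17 = 13
Full months: October 31, November 30, December 31, January 31, February 2032 29, March 31, April 30, May 31, June 30
Days into July 2032: 4
Total = 13 + 31 + 30 + 31 + 31 + 29 + 31 + 30 + 31 + 30 + 4 = 291 days


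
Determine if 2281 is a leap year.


Rules: divisible by 4 AND (not by 100 OR by 400)
2281 ÷ 4 = 570 remainder 1 → not divisible by 4
Not divisible by 4 → not a leap year

No


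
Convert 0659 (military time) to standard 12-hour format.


Hour: 6
6 < 12 → AM

6:59 AM


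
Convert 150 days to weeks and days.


21 weeks 3 days

Weeks: 150 ÷ 7 = 21 remainder 3


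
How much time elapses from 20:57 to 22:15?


1h 18m

End time in minutes: 22×60 + 15 = 1335
Start time in minutes: 20×60 + 57 = 1257
Difference = 1335 - 1257 = 78 minutes
= 1 hours 18 minutes


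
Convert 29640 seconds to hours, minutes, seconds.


8h 14m 0s

Hours: 29640 ÷ 3600 = 8 remainder 840
Minutes: 840 ÷ 60 = 14 remainder 0
Seconds: 0


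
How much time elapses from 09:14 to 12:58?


End time in minutes: 12×60 + 58 = 778
Start time in minutes: 9×60 + 14 = 554
Difference = 778 - 554 = 224 minutes
= 3 hours 44 minutes

3h 44m


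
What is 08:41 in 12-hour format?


8:41 AM

Hour: 8
8 < 12 → AM


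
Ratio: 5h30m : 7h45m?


22:31 (0.71)

Duration 1: 330 minutes
Duration 2: 465 minutes
Ratio = 330:465
GCD = 15
Simplified = 22:31
As a decimal: 22/31 ≈ 0.71


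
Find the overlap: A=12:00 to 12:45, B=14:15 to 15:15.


Meeting A: 720-765 (in minutes from midnight)
Meeting B: 855-915
Overlap start = max(720, 855) = 855
Overlap end = min(765, 915) = 765
Overlap = max(0, 765 - 855) = 0 min

0 minutes


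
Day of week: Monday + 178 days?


Thursday

Start: Monday (index 0)
(0 + 178) mod 7
= 178 mod 7
= 3
Index 3 → Thursday


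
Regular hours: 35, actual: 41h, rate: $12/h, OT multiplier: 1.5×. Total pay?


Regular: 35h × $12 = $420.00
Overtime: 41 - 35 = 6h
OT pay: 6h × $12 × 1.5 = $108.00
Total = $420.00 + $108.00 = $528.00

$528.00


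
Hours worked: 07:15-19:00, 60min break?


10h 45m (645 minutes)

Total time = (19×60+0) - (7×60+15)
= 1140 - 435 = 705 min
Minus break: 705 - 60 = 645 min
= 10h 45m


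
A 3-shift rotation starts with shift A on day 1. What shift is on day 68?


Shifts: A, B, C
Start: A (index 0)
Day 68: (0 + 68 - 1) mod 3
= 67 mod 3
= 1
Index 1 → shift B

Shift B


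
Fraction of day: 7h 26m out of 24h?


Total minutes: 7×60 + 26 = 446
Day = 24×60 = 1440 minutes
Fraction = 446/1440 ≈ 0.3097
As a percentage: 446/1440 × 100 ≈ 30.97%

0.3097 (30.97%)


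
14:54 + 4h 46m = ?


Start: 894 minutes from midnight
Add: 286 minutes
Total: 1180 minutes
Hours: 1180 ÷ 60 = 19 remainder 40

19:40


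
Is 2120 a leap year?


Rules: divisible by 4 AND (not by 100 OR by 400)
2120 ÷ 4 = 530 exactly → divisible by 4
2120 ÷ 100 = 21 remainder 20 → not divisible by 100
Divisible by 4 but not by 100 → leap year

Yes


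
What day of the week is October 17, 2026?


Zeller's congruence:
q=17, m=10, k=26, j=20
h = (17 + ⌊13×11/5⌋ + 26 + ⌊26/4⌋ + ⌊20/4⌋ - 2×20) mod 7
= (17 + 28 + 26 + 6 + 5 - 40) mod 7
= 42 mod 7 = 0
h=0 → Saturday

Saturday


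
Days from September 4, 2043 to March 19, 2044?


From September 4, 2043 to March 19, 2044
Rest of September 2043: 30 - 4 = 26
Full months: October 31, November 30, December 31, January 31, February 2044 29
Days into March 2044: 19
Total = 26 + 31 + 30 + 31 + 31 + 29 + 19 = 197 days

197 days


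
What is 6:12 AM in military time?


Input: 6:12 AM
AM hour stays: 6

06:12


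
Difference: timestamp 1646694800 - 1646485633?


209167 seconds (58.1 hours / 2.42 days)

Difference = 1646694800 - 1646485633 = 209167 seconds
In hours: 209167 / 3600 ≈ 58.1
In days: 209167 / 86400 ≈ 2.42


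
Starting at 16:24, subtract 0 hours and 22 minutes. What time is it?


Start: 984 minutes from midnight
Subtract: 22 minutes
Remaining: 984 - 22 = 962
Hours: 16, Minutes: 2

16:02


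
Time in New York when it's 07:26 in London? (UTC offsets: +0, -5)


02:26

Time difference = UTC-5 - UTC+0 = -5 hours
New hour = (7 -5) mod 24
= 2 mod 24 = 2
Minutes unchanged → 02:26


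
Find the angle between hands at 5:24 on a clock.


18.0°

Hour hand = 5×30 + 24×0.5 = 162.0°
Minute hand = 24×6 = 144°
Difference = |162.0 - 144| = 18.0°


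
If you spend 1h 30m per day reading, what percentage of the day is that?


Time: 90 minutes
Day: 1440 minutes
Percentage = (90/1440) × 100 ≈ 6.3%

6.3%


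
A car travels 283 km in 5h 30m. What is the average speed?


51.5 km/h

Distance: 283 km
Time: 5h 30m = 330 min = 330/60 = 11/2 hours
Speed = 283 ÷ (11/2) = 283 × 2 / 11 = 566/11 ≈ 51.5 km/h


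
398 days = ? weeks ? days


56 weeks 6 days

Weeks: 398 ÷ 7 = 56 remainder 6


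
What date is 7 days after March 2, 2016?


Start: March 2, 2016
Add 7 days
March 2 + 7 = March 9, 2016

March 9, 2016


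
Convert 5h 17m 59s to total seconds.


Hours: 5 × 3600 = 18000
Minutes: 17 × 60 = 1020
Seconds: 59
Total = 18000 + 1020 + 59 = 19079

19079 seconds


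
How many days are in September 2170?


30 days

Month: September (month 9)
September has 30 days


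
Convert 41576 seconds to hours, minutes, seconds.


11h 32m 56s

Hours: 41576 ÷ 3600 = 11 remainder 1976
Minutes: 1976 ÷ 60 = 32 remainder 56
Seconds: 56


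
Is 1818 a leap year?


Rules: divisible by 4 AND (not by 100 OR by 400)
1818 ÷ 4 = 454 remainder 2 → not divisible by 4
Not divisible by 4 → not a leap year

No


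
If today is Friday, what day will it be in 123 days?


Tuesday

Start: Friday (index 4)
(4 + 123) mod 7
= 127 mod 7
= 1
Index 1 → Tuesday


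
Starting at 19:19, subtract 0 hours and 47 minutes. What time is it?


18:32

Start: 1159 minutes from midnight
Subtract: 47 minutes
Remaining: 1159 - 47 = 1112
Hours: 18, Minutes: 32


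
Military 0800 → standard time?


8:00 AM

Hour: 8
8 < 12 → AM


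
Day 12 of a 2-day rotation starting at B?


Shifts: A, B
Start: B (index 1)
Day 12: (1 + 12 - 1) mod 2
= 12 mod 2
= 0
Index 0 → shift A

Shift A


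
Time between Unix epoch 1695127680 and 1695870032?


Difference = 1695870032 - 1695127680 = 742352 seconds
In hours: 742352 / 3600 ≈ 206.2
In days: 742352 / 86400 ≈ 8.59

742352 seconds (206.2 hours / 8.59 days)


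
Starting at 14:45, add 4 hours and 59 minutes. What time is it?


19:44

Start: 885 minutes from midnight
Add: 299 minutes
Total: 1184 minutes
Hours: 1184 ÷ 60 = 19 remainder 44


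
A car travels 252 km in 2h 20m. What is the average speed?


108.0 km/h

Distance: 252 km
Time: 2h 20m = 140 min = 140/60 = 7/3 hours
Speed = 252 ÷ (7/3) = 252 × 3 / 7 = 756/7 = 108.0 km/h


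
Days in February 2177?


Month: February (month 2)
February: 28 or 29 (leap year)
2177 leap year? No

28 days


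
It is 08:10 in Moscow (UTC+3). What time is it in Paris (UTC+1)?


Time difference = UTC+1 - UTC+3 = -2 hours
New hour = (8 -2) mod 24
= 6 mod 24 = 6
Minutes unchanged → 06:10

06:10


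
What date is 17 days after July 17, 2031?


August 3, 2031

Start: July 17, 2031
Add 17 days
July 17 → August 1: 31 - 17 + 1 = 15 days (17 - 15 = 2 left)
August 1 + 2 = August 3, 2031


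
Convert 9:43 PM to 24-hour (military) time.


Input: 9:43 PM
PM: 9 + 12 = 21

21:43


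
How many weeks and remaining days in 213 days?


30 weeks 3 days

Weeks: 213 ÷ 7 = 30 remainder 3


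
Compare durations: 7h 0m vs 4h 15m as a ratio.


Duration 1: 420 minutes
Duration 2: 255 minutes
Ratio = 420:255
GCD = 15
Simplified = 28:17
As a decimal: 28/17 ≈ 1.65

28:17 (1.65)


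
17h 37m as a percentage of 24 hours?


Total minutes: 17×60 + 37 = 1057
Day = 24×60 = 1440 minutes
Fraction = 1057/1440 ≈ 0.7340
As a percentage: 1057/1440 × 100 ≈ 73.40%

0.7340 (73.40%)


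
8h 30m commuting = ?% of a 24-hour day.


Time: 510 minutes
Day: 1440 minutes
Percentage = (510/1440) × 100 ≈ 35.4%

35.4%


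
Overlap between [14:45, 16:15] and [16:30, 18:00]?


Meeting A: 885-975 (in minutes from midnight)
Meeting B: 990-1080
Overlap start = max(885, 990) = 990
Overlap end = min(975, 1080) = 975
Overlap = max(0, 975 - 990) = 0 min

0 minutes


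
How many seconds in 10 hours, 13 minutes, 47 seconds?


Hours: 10 × 3600 = 36000
Minutes: 13 × 60 = 780
Seconds: 47
Total = 36000 + 780 + 47 = 36827

36827 seconds


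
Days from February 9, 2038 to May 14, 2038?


94 days

From February 9, 2038 to May 14, 2038
Rest of February 2038: 28 - 9 = 19
Full months: March 31, April 30
Days into May 2038: 14
Total = 19 + 31 + 30 + 14 = 94 days


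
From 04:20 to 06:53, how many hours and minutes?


End time in minutes: 6×60 + 53 = 413
Start time in minutes: 4×60 + 20 = 260
Difference = 413 - 260 = 153 minutes
= 2 hours 33 minutes

2h 33m


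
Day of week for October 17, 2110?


Friday

Zeller's congruence:
q=17, m=10, k=10, j=21
h = (17 + ⌊13×11/5⌋ + 10 + ⌊10/4⌋ + ⌊21/4⌋ - 2×21) mod 7
= (17 + 28 + 10 + 2 + 5 - 42) mod 7
= 20 mod 7 = 6
h=6 → Friday


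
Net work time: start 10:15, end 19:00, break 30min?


Total time = (19×60+0) - (10×60+15)
= 1140 - 615 = 525 min
Minus break: 525 - 30 = 495 min
= 8h 15m

8h 15m (495 minutes)


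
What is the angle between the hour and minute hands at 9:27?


Hour hand = 9×30 + 27×0.5 = 283.5°
Minute hand = 27×6 = 162°
Difference = |283.5 - 162| = 121.5°

121.5°


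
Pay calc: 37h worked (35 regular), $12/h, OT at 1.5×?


$456.00

Regular: 35h × $12 = $420.00
Overtime: 37 - 35 = 2h
OT pay: 2h × $12 × 1.5 = $36.00
Total = $420.00 + $36.00 = $456.00


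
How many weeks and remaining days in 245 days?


35 weeks 0 days

Weeks: 245 ÷ 7 = 35 remainder 0


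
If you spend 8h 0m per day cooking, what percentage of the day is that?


33.3%

Time: 480 minutes
Day: 1440 minutes
Percentage = (480/1440) × 100 ≈ 33.3%


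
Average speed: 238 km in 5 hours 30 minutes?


Distance: 238 km
Time: 5h 30m = 330 min = 330/60 = 11/2 hours
Speed = 238 ÷ (11/2) = 238 × 2 / 11 = 476/11 ≈ 43.3 km/h

43.3 km/h


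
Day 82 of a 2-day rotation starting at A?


Shifts: A, B
Start: A (index 0)
Day 82: (0 + 82 - 1) mod 2
= 81 mod 2
= 1
Index 1 → shift B

Shift B


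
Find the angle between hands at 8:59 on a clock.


Hour hand = 8×30 + 59×0.5 = 269.5°
Minute hand = 59×6 = 354°
Difference = |269.5 - 354| = 84.5°

84.5°


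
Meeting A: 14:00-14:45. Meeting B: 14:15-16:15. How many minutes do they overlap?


30 minutes

Meeting A: 840-885 (in minutes from midnight)
Meeting B: 855-975
Overlap start = max(840, 855) = 855
Overlap end = min(885, 975) = 885
Overlap = max(0, 885 - 855) = 30 min


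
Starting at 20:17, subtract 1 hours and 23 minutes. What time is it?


18:54

Start: 1217 minutes from midnight
Subtract: 83 minutes
Remaining: 1217 - 83 = 1134
Hours: 18, Minutes: 54


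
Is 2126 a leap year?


No

Rules: divisible by 4 AND (not by 100 OR by 400)
2126 ÷ 4 = 531 remainder 2 → not divisible by 4
Not divisible by 4 → not a leap year


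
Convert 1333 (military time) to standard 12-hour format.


Hour: 13
13 - 12 = 1 → PM

1:33 PM


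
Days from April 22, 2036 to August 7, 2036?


From April 22, 2036 to August 7, 2036
Rest of April 2036: 30 - 22 = 8
Full months: May 31, June 30, July 31
Days into August 2036: 7
Total = 8 + 31 + 30 + 31 + 7 = 107 days

107 days


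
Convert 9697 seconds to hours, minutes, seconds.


2h 41m 37s

Hours: 9697 ÷ 3600 = 2 remainder 2497
Minutes: 2497 ÷ 60 = 41 remainder 37
Seconds: 37


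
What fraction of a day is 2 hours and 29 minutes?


Total minutes: 2×60 + 29 = 149
Day = 24×60 = 1440 minutes
Fraction = 149/1440 ≈ 0.1035
As a percentage: 149/1440 × 100 ≈ 10.35%

0.1035 (10.35%)


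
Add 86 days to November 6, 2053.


Start: November 6, 2053
Add 86 days
November 6 → December 1: 30 - 6 + 1 = 25 days (86 - 25 = 61 left)
December 1 → January 1: 31 - 1 + 1 = 31 days (61 - 31 = 30 left)
January 1 + 30 = January 31, 2054

January 31, 2054


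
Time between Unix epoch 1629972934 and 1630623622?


650688 seconds (180.7 hours / 7.53 days)

Difference = 1630623622 - 1629972934 = 650688 seconds
In hours: 650688 / 3600 ≈ 180.7
In days: 650688 / 86400 ≈ 7.53


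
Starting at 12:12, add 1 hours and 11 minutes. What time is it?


13:23

Start: 732 minutes from midnight
Add: 71 minutes
Total: 803 minutes
Hours: 803 ÷ 60 = 13 remainder 23


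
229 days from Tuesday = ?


Start: Tuesday (index 1)
(1 + 229) mod 7
= 230 mod 7
= 6
Index 6 → Sunday

Sunday


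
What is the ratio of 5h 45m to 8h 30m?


23:34 (0.68)

Duration 1: 345 minutes
Duration 2: 510 minutes
Ratio = 345:510
GCD = 15
Simplified = 23:34
As a decimal: 23/34 ≈ 0.68


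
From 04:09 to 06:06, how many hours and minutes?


1h 57m

End time in minutes: 6×60 + 6 = 366
Start time in minutes: 4×60 + 9 = 249
Difference = 366 - 249 = 117 minutes
= 1 hours 57 minutes


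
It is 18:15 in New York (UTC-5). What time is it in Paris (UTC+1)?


Time difference = UTC+1 - UTC-5 = +6 hours
New hour = (18 + 6) mod 24
= 24 mod 24 = 0
Minutes unchanged → 00:15; 24 ≥ 24 → next day

00:15 (next day)


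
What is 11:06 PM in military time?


23:06

Input: 11:06 PM
PM: 11 + 12 = 23


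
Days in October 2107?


Month: October (month 10)
October has 31 days

31 days


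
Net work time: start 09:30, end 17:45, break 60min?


7h 15m (435 minutes)

Total time = (17×60+45) - (9×60+30)
= 1065 - 570 = 495 min
Minus break: 495 - 60 = 435 min
= 7h 15m


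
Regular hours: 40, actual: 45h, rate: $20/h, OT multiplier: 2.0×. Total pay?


Regular: 40h × $20 = $800.00
Overtime: 45 - 40 = 5h
OT pay: 5h × $20 × 2.0 = $200.00
Total = $800.00 + $200.00 = $1000.00

$1000.00


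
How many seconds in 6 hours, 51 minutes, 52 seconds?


Hours: 6 × 3600 = 21600
Minutes: 51 × 60 = 3060
Seconds: 52
Total = 21600 + 3060 + 52 = 24712

24712 seconds


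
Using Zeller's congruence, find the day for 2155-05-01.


Thursday

Zeller's congruence:
q=1, m=5, k=55, j=21
h = (1 + ⌊13×6/5⌋ + 55 + ⌊55/4⌋ + ⌊21/4⌋ - 2×21) mod 7
= (1 + 15 + 55 + 13 + 5 - 42) mod 7
= 47 mod 7 = 5
h=5 → Thursday


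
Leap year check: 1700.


Rules: divisible by 4 AND (not by 100 OR by 400)
1700 ÷ 4 = 425 exactly → divisible by 4
1700 ÷ 100 = 17 exactly → divisible by 100
1700 ÷ 400 = 4 remainder 100 → not divisible by 400
Divisible by 100 but not by 400 → not a leap year

No


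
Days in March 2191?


31 days

Month: March (month 3)
March has 31 days


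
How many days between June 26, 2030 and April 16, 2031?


From June 26, 2030 to April 16, 2031
Rest of June 2030: 30 - 26 = 4
Full months: July 31, August 31, September 30, October 31, November 30, December 31, January 31, February 2031 28, March 31
Days into April 2031: 16
Total = 4 + 31 + 31 + 30 + 31 + 30 + 31 + 31 + 28 + 31 + 16 = 294 days

294 days


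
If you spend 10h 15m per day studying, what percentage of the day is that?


42.7%

Time: 615 minutes
Day: 1440 minutes
Percentage = (615/1440) × 100 ≈ 42.7%


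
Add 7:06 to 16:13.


23:19

Start: 973 minutes from midnight
Add: 426 minutes
Total: 1399 minutes
Hours: 1399 ÷ 60 = 23 remainder 19


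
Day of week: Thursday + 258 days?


Start: Thursday (index 3)
(3 + 258) mod 7
= 261 mod 7
= 2
Index 2 → Wednesday

Wednesday


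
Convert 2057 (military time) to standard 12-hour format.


Hour: 20
20 - 12 = 8 → PM

8:57 PM


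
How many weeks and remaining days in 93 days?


Weeks: 93 ÷ 7 = 13 remainder 2

13 weeks 2 days


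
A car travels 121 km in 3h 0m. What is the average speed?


40.3 km/h

Distance: 121 km
Time: 3 hours
Speed = 121 / 3 ≈ 40.3 km/h


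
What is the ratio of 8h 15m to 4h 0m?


33:16 (2.06)

Duration 1: 495 minutes
Duration 2: 240 minutes
Ratio = 495:240
GCD = 15
Simplified = 33:16
As a decimal: 33/16 ≈ 2.06


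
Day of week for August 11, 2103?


Zeller's congruence:
q=11, m=8, k=3, j=21
h = (11 + ⌊13×9/5⌋ + 3 + ⌊3/4⌋ + ⌊21/4⌋ - 2×21) mod 7
= (11 + 23 + 3 + 0 + 5 - 42) mod 7
= 0 mod 7 = 0
h=0 → Saturday

Saturday


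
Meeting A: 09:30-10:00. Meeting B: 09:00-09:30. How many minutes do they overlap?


Meeting A: 570-600 (in minutes from midnight)
Meeting B: 540-570
Overlap start = max(570, 540) = 570
Overlap end = min(600, 570) = 570
Overlap = max(0, 570 - 570) = 0 min

0 minutes


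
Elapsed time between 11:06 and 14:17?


End time in minutes: 14×60 + 17 = 857
Start time in minutes: 11×60 + 6 = 666
Difference = 857 - 666 = 191 minutes
= 3 hours 11 minutes

3h 11m


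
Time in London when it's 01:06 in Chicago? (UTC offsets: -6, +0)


07:06

Time difference = UTC+0 - UTC-6 = +6 hours
New hour = (1 + 6) mod 24
= 7 mod 24 = 7
Minutes unchanged → 07:06


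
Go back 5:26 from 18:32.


Start: 1112 minutes from midnight
Subtract: 326 minutes
Remaining: 1112 - 326 = 786
Hours: 13, Minutes: 6

13:06


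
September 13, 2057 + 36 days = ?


Start: September 13, 2057
Add 36 days
September 13 → October 1: 30 - 13 + 1 = 18 days (36 - 18 = 18 left)
October 1 + 18 = October 19, 2057

October 19, 2057


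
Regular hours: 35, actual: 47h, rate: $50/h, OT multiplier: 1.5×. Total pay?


$2650.00

Regular: 35h × $50 = $1750.00
Overtime: 47 - 35 = 12h
OT pay: 12h × $50 × 1.5 = $900.00
Total = $1750.00 + $900.00 = $2650.00


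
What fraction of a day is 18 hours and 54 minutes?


0.7875 (78.75%)

Total minutes: 18×60 + 54 = 1134
Day = 24×60 = 1440 minutes
Fraction = 1134/1440 = 0.7875
As a percentage: 1134/1440 × 100 = 78.75%


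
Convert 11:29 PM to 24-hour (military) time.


23:29

Input: 11:29 PM
PM: 11 + 12 = 23


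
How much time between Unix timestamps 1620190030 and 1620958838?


768808 seconds (213.6 hours / 8.90 days)

Difference = 1620958838 - 1620190030 = 768808 seconds
In hours: 768808 / 3600 ≈ 213.6
In days: 768808 / 86400 ≈ 8.90


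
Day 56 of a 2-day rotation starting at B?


Shifts: A, B
Start: B (index 1)
Day 56: (1 + 56 - 1) mod 2
= 56 mod 2
= 0
Index 0 → shift A

Shift A


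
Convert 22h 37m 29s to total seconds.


Hours: 22 × 3600 = 79200
Minutes: 37 × 60 = 2220
Seconds: 29
Total = 79200 + 2220 + 29 = 81449

81449 seconds


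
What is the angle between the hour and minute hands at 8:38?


Hour hand = 8×30 + 38×0.5 = 259.0°
Minute hand = 38×6 = 228°
Difference = |259.0 - 228| = 31.0°

31.0°


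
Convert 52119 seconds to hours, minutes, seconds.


Hours: 52119 ÷ 3600 = 14 remainder 1719
Minutes: 1719 ÷ 60 = 28 remainder 39
Seconds: 39

14h 28m 39s


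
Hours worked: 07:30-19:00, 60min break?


Total time = (19×60+0) - (7×60+30)
= 1140 - 450 = 690 min
Minus break: 690 - 60 = 630 min
= 10h 30m

10h 30m (630 minutes)


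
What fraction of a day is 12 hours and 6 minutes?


Total minutes: 12×60 + 6 = 726
Day = 24×60 = 1440 minutes
Fraction = 726/1440 ≈ 0.5042
As a percentage: 726/1440 × 100 ≈ 50.42%

0.5042 (50.42%)


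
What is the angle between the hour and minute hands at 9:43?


Hour hand = 9×30 + 43×0.5 = 291.5°
Minute hand = 43×6 = 258°
Difference = |291.5 - 258| = 33.5°

33.5°


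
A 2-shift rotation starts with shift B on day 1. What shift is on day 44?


Shift A

Shifts: A, B
Start: B (index 1)
Day 44: (1 + 44 - 1) mod 2
= 44 mod 2
= 0
Index 0 → shift A


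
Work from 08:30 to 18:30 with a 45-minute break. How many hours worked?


Total time = (18×60+30) - (8×60+30)
= 1110 - 510 = 600 min
Minus break: 600 - 45 = 555 min
= 9h 15m

9h 15m (555 minutes)


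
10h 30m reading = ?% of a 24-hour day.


Time: 630 minutes
Day: 1440 minutes
Percentage = (630/1440) × 100 ≈ 43.8%

43.8%


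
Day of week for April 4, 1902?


Friday

Zeller's congruence:
q=4, m=4, k=2, j=19
h = (4 + ⌊13×5/5⌋ + 2 + ⌊2/4⌋ + ⌊19/4⌋ - 2×19) mod 7
= (4 + 13 + 2 + 0 + 4 - 38) mod 7
= -15 mod 7 = 6
h=6 → Friday


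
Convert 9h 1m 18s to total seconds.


32478 seconds

Hours: 9 × 3600 = 32400
Minutes: 1 × 60 = 60
Seconds: 18
Total = 32400 + 60 + 18 = 32478


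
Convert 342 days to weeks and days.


Weeks: 342 ÷ 7 = 48 remainder 6

48 weeks 6 days


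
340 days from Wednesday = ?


Start: Wednesday (index 2)
(2 + 340) mod 7
= 342 mod 7
= 6
Index 6 → Sunday

Sunday


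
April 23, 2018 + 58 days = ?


Start: April 23, 2018
Add 58 days
April 23 → May 1: 30 - 23 + 1 = 8 days (58 - 8 = 50 left)
May 1 → June 1: 31 - 1 + 1 = 31 days (50 - 31 = 19 left)
June 1 + 19 = June 20, 2018

June 20, 2018


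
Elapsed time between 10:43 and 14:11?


3h 28m

End time in minutes: 14×60 + 11 = 851
Start time in minutes: 10×60 + 43 = 643
Difference = 851 - 643 = 208 minutes
= 3 hours 28 minutes


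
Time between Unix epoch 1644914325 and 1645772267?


857942 seconds (238.3 hours / 9.93 days)

Difference = 1645772267 - 1644914325 = 857942 seconds
In hours: 857942 / 3600 ≈ 238.3
In days: 857942 / 86400 ≈ 9.93


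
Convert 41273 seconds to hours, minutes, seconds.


Hours: 41273 ÷ 3600 = 11 remainder 1673
Minutes: 1673 ÷ 60 = 27 remainder 53
Seconds: 53

11h 27m 53s


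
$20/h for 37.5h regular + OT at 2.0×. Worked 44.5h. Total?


Regular: 37.5h × $20 = $750.00
Overtime: 44.5 - 37.5 = 7.0h
OT pay: 7.0h × $20 × 2.0 = $280.00
Total = $750.00 + $280.00 = $1030.00

$1030.00


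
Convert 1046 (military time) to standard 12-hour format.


Hour: 10
10 < 12 → AM

10:46 AM


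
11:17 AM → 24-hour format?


11:17

Input: 11:17 AM
AM hour stays: 11


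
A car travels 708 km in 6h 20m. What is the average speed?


111.8 km/h

Distance: 708 km
Time: 6h 20m = 380 min = 380/60 = 19/3 hours
Speed = 708 ÷ (19/3) = 708 × 3 / 19 = 2124/19 ≈ 111.8 km/h


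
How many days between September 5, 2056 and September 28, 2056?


From September 5, 2056 to September 28, 2056
Same month: 28 - 5 = 23 days

23 days


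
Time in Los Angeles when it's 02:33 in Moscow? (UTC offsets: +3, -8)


Time difference = UTC-8 - UTC+3 = -11 hours
New hour = (2 -11) mod 24
= -9 mod 24 = 15
Minutes unchanged → 15:33; -9 < 0 → previous day

15:33 (previous day)


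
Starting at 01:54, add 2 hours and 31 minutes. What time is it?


04:25

Start: 114 minutes from midnight
Add: 151 minutes
Total: 265 minutes
Hours: 265 ÷ 60 = 4 remainder 25


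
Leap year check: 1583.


No

Rules: divisible by 4 AND (not by 100 OR by 400)
1583 ÷ 4 = 395 remainder 3 → not divisible by 4
Not divisible by 4 → not a leap year


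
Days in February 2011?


Month: February (month 2)
February: 28 or 29 (leap year)
2011 leap year? No

28 days


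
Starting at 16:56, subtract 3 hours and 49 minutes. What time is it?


Start: 1016 minutes from midnight
Subtract: 229 minutes
Remaining: 1016 - 229 = 787
Hours: 13, Minutes: 7

13:07


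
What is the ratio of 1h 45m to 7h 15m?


7:29 (0.24)

Duration 1: 105 minutes
Duration 2: 435 minutes
Ratio = 105:435
GCD = 15
Simplified = 7:29
As a decimal: 7/29 ≈ 0.24


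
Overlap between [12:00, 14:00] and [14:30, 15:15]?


0 minutes

Meeting A: 720-840 (in minutes from midnight)
Meeting B: 870-915
Overlap start = max(720, 870) = 870
Overlap end = min(840, 915) = 840
Overlap = max(0, 840 - 870) = 0 min


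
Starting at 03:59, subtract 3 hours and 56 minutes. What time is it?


00:03

Start: 239 minutes from midnight
Subtract: 236 minutes
Remaining: 239 - 236 = 3
Hours: 0, Minutes: 3


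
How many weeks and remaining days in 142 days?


20 weeks 2 days

Weeks: 142 ÷ 7 = 20 remainder 2


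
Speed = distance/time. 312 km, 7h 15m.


Distance: 312 km
Time: 7h 15m = 435 min = 435/60 = 29/4 hours
Speed = 312 ÷ (29/4) = 312 × 4 / 29 = 1248/29 ≈ 43.0 km/h

43.0 km/h


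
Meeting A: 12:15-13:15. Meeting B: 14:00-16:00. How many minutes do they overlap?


Meeting A: 735-795 (in minutes from midnight)
Meeting B: 840-960
Overlap start = max(735, 840) = 840
Overlap end = min(795, 960) = 795
Overlap = max(0, 795 - 840) = 0 min

0 minutes


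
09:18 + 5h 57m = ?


15:15

Start: 558 minutes from midnight
Add: 357 minutes
Total: 915 minutes
Hours: 915 ÷ 60 = 15 remainder 15


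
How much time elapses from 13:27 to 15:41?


2h 14m

End time in minutes: 15×60 + 41 = 941
Start time in minutes: 13×60 + 27 = 807
Difference = 941 - 807 = 134 minutes
= 2 hours 14 minutes


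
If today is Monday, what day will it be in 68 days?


Start: Monday (index 0)
(0 + 68) mod 7
= 68 mod 7
= 5
Index 5 → Saturday

Saturday


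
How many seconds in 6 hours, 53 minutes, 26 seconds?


24806 seconds

Hours: 6 × 3600 = 21600
Minutes: 53 × 60 = 3180
Seconds: 26
Total = 21600 + 3180 + 26 = 24806


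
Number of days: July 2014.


Month: July (month 7)
July has 31 days

31 days


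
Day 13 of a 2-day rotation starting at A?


Shift A

Shifts: A, B
Start: A (index 0)
Day 13: (0 + 13 - 1) mod 2
= 12 mod 2
= 0
Index 0 → shift A


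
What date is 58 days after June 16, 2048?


Start: June 16, 2048
Add 58 days
June 16 → July 1: 30 - 16 + 1 = 15 days (58 - 15 = 43 left)
July 1 → August 1: 31 - 1 + 1 = 31 days (43 - 31 = 12 left)
August 1 + 12 = August 13, 2048

August 13, 2048


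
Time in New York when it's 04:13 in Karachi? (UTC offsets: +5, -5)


Time difference = UTC-5 - UTC+5 = -10 hours
New hour = (4 -10) mod 24
= -6 mod 24 = 18
Minutes unchanged → 18:13; -6 < 0 → previous day

18:13 (previous day)


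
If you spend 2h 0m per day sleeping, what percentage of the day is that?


Time: 120 minutes
Day: 1440 minutes
Percentage = (120/1440) × 100 ≈ 8.3%

8.3%


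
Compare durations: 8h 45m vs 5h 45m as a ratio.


Duration 1: 525 minutes
Duration 2: 345 minutes
Ratio = 525:345
GCD = 15
Simplified = 35:23
As a decimal: 35/23 ≈ 1.52

35:23 (1.52)


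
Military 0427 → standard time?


4:27 AM

Hour: 4
4 < 12 → AM


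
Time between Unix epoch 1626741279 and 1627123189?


Difference = 1627123189 - 1626741279 = 381910 seconds
In hours: 381910 / 3600 ≈ 106.1
In days: 381910 / 86400 ≈ 4.42

381910 seconds (106.1 hours / 4.42 days)


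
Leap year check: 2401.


No

Rules: divisible by 4 AND (not by 100 OR by 400)
2401 ÷ 4 = 600 remainder 1 → not divisible by 4
Not divisible by 4 → not a leap year


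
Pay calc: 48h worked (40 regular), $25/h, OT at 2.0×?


Regular: 40h × $25 = $1000.00
Overtime: 48 - 40 = 8h
OT pay: 8h × $25 × 2.0 = $400.00
Total = $1000.00 + $400.00 = $1400.00

$1400.00


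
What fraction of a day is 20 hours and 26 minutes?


0.8514 (85.14%)

Total minutes: 20×60 + 26 = 1226
Day = 24×60 = 1440 minutes
Fraction = 1226/1440 ≈ 0.8514
As a percentage: 1226/1440 × 100 ≈ 85.14%


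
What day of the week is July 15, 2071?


Zeller's congruence:
q=15, m=7, k=71, j=20
h = (15 + ⌊13×8/5⌋ + 71 + ⌊71/4⌋ + ⌊20/4⌋ - 2×20) mod 7
= (15 + 20 + 71 + 17 + 5 - 40) mod 7
= 88 mod 7 = 4
h=4 → Wednesday

Wednesday


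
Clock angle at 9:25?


132.5°

Hour hand = 9×30 + 25×0.5 = 282.5°
Minute hand = 25×6 = 150°
Difference = |282.5 - 150| = 132.5°


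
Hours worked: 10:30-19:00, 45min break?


Total time = (19×60+0) - (10×60+30)
= 1140 - 630 = 510 min
Minus break: 510 - 45 = 465 min
= 7h 45m

7h 45m (465 minutes)


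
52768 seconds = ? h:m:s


Hours: 52768 ÷ 3600 = 14 remainder 2368
Minutes: 2368 ÷ 60 = 39 remainder 28
Seconds: 28

14h 39m 28s


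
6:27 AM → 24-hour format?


06:27

Input: 6:27 AM
AM hour stays: 6


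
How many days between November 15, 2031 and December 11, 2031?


From November 15, 2031 to December 11, 2031
Rest of November 2031: 30 - 15 = 15
Days into December 2031: 11
Total = 15 + 11 = 26 days

26 days


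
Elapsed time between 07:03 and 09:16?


2h 13m

End time in minutes: 9×60 + 16 = 556
Start time in minutes: 7×60 + 3 = 423
Difference = 556 - 423 = 133 minutes
= 2 hours 13 minutes


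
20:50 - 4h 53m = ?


Start: 1250 minutes from midnight
Subtract: 293 minutes
Remaining: 1250 - 293 = 957
Hours: 15, Minutes: 57

15:57


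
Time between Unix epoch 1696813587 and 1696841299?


27712 seconds (7.7 hours / 0.32 days)

Difference = 1696841299 - 1696813587 = 27712 seconds
In hours: 27712 / 3600 ≈ 7.7
In days: 27712 / 86400 ≈ 0.32


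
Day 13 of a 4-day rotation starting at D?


Shifts: A, B, C, D
Start: D (index 3)
Day 13: (3 + 13 - 1) mod 4
= 15 mod 4
= 3
Index 3 → shift D

Shift D


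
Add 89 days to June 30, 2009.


Start: June 30, 2009
Add 89 days
June 30 → July 1: 30 - 30 + 1 = 1 days (89 - 1 = 88 left)
July 1 → August 1: 31 - 1 + 1 = 31 days (88 - 31 = 57 left)
August 1 → September 1: 31 - 1 + 1 = 31 days (57 - 31 = 26 left)
September 1 + 26 = September 27, 2009

September 27, 2009


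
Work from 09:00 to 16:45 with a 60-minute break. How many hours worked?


Total time = (16×60+45) - (9×60+0)
= 1005 - 540 = 465 min
Minus break: 465 - 60 = 405 min
= 6h 45m

6h 45m (405 minutes)


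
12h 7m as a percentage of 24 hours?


0.5049 (50.49%)

Total minutes: 12×60 + 7 = 727
Day = 24×60 = 1440 minutes
Fraction = 727/1440 ≈ 0.5049
As a percentage: 727/1440 × 100 ≈ 50.49%


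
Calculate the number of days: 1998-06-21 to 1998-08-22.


From June 21, 1998 to August 22, 1998
Rest of June 1998: 30 - 21 = 9
Full months: July 31
Days into August 1998: 22
Total = 9 + 31 + 22 = 62 days

62 days


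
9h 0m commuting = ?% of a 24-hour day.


37.5%

Time: 540 minutes
Day: 1440 minutes
Percentage = (540/1440) × 100 = 37.5%


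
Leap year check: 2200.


Rules: divisible by 4 AND (not by 100 OR by 400)
2200 ÷ 4 = 550 exactly → divisible by 4
2200 ÷ 100 = 22 exactly → divisible by 100
2200 ÷ 400 = 5 remainder 200 → not divisible by 400
Divisible by 100 but not by 400 → not a leap year

No


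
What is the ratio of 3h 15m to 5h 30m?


13:22 (0.59)

Duration 1: 195 minutes
Duration 2: 330 minutes
Ratio = 195:330
GCD = 15
Simplified = 13:22
As a decimal: 13/22 ≈ 0.59


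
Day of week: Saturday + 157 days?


Start: Saturday (index 5)
(5 + 157) mod 7
= 162 mod 7
= 1
Index 1 → Tuesday

Tuesday


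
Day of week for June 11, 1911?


Zeller's congruence:
q=11, m=6, k=11, j=19
h = (11 + ⌊13×7/5⌋ + 11 + ⌊11/4⌋ + ⌊19/4⌋ - 2×19) mod 7
= (11 + 18 + 11 + 2 + 4 - 38) mod 7
= 8 mod 7 = 1
h=1 → Sunday

Sunday


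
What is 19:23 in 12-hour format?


7:23 PM

Hour: 19
19 - 12 = 7 → PM


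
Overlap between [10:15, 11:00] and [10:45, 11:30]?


15 minutes

Meeting A: 615-660 (in minutes from midnight)
Meeting B: 645-690
Overlap start = max(615, 645) = 645
Overlap end = min(660, 690) = 660
Overlap = max(0, 660 - 645) = 15 min


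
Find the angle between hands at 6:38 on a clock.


Hour hand = 6×30 + 38×0.5 = 199.0°
Minute hand = 38×6 = 228°
Difference = |199.0 - 228| = 29.0°

29.0°


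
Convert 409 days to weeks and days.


58 weeks 3 days

Weeks: 409 ÷ 7 = 58 remainder 3


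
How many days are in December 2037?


Month: December (month 12)
December has 31 days

31 days


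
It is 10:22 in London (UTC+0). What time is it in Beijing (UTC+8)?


18:22

Time difference = UTC+8 - UTC+0 = +8 hours
New hour = (10 + 8) mod 24
= 18 mod 24 = 18
Minutes unchanged → 18:22


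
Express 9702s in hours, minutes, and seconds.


Hours: 9702 ÷ 3600 = 2 remainder 2502
Minutes: 2502 ÷ 60 = 41 remainder 42
Seconds: 42

2h 41m 42s


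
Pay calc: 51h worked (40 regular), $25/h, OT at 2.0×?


$1550.00

Regular: 40h × $25 = $1000.00
Overtime: 51 - 40 = 11h
OT pay: 11h × $25 × 2.0 = $550.00
Total = $1000.00 + $550.00 = $1550.00


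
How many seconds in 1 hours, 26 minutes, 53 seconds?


5213 seconds

Hours: 1 × 3600 = 3600
Minutes: 26 × 60 = 1560
Seconds: 53
Total = 3600 + 1560 + 53 = 5213


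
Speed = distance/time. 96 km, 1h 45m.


54.9 km/h

Distance: 96 km
Time: 1h 45m = 105 min = 105/60 = 7/4 hours
Speed = 96 ÷ (7/4) = 96 × 4 / 7 = 384/7 ≈ 54.9 km/h


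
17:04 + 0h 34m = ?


Start: 1024 minutes from midnight
Add: 34 minutes
Total: 1058 minutes
Hours: 1058 ÷ 60 = 17 remainder 38

17:38


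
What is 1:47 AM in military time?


01:47

Input: 1:47 AM
AM hour stays: 1


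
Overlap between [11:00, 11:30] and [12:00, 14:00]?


Meeting A: 660-690 (in minutes from midnight)
Meeting B: 720-840
Overlap start = max(660, 720) = 720
Overlap end = min(690, 840) = 690
Overlap = max(0, 690 - 720) = 0 min

0 minutes


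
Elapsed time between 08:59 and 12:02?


3h 3m

End time in minutes: 12×60 + 2 = 722
Start time in minutes: 8×60 + 59 = 539
Difference = 722 - 539 = 183 minutes
= 3 hours 3 minutes


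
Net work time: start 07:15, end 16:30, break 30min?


8h 45m (525 minutes)

Total time = (16×60+30) - (7×60+15)
= 990 - 435 = 555 min
Minus break: 555 - 30 = 525 min
= 8h 45m


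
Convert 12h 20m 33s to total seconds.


44433 seconds

Hours: 12 × 3600 = 43200
Minutes: 20 × 60 = 1200
Seconds: 33
Total = 43200 + 1200 + 33 = 44433


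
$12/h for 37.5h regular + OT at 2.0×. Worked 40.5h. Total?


Regular: 37.5h × $12 = $450.00
Overtime: 40.5 - 37.5 = 3.0h
OT pay: 3.0h × $12 × 2.0 = $72.00
Total = $450.00 + $72.00 = $522.00

$522.00


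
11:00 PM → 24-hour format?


Input: 11:00 PM
PM: 11 + 12 = 23

23:00


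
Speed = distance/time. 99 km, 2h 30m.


Distance: 99 km
Time: 2h 30m = 150 min = 150/60 = 5/2 hours
Speed = 99 ÷ (5/2) = 99 × 2 / 5 = 198/5 = 39.6 km/h

39.6 km/h


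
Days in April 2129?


Month: April (month 4)
April has 30 days

30 days


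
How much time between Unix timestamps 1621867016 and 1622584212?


Difference = 1622584212 - 1621867016 = 717196 seconds
In hours: 717196 / 3600 ≈ 199.2
In days: 717196 / 86400 ≈ 8.30

717196 seconds (199.2 hours / 8.30 days)


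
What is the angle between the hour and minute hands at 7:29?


50.5°

Hour hand = 7×30 + 29×0.5 = 224.5°
Minute hand = 29×6 = 174°
Difference = |224.5 - 174| = 50.5°


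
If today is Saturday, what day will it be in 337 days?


Start: Saturday (index 5)
(5 + 337) mod 7
= 342 mod 7
= 6
Index 6 → Sunday

Sunday


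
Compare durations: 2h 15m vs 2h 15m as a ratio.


1:1 (1.00)

Duration 1: 135 minutes
Duration 2: 135 minutes
Ratio = 135:135
GCD = 135
Simplified = 1:1
As a decimal: 1/1 = 1.00


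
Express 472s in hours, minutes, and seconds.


Hours: 472 ÷ 3600 = 0 remainder 472
Minutes: 472 ÷ 60 = 7 remainder 52
Seconds: 52

0h 7m 52s


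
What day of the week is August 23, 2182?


Zeller's congruence:
q=23, m=8, k=82, j=21
h = (23 + ⌊13×9/5⌋ + 82 + ⌊82/4⌋ + ⌊21/4⌋ - 2×21) mod 7
= (23 + 23 + 82 + 20 + 5 - 42) mod 7
= 111 mod 7 = 6
h=6 → Friday

Friday


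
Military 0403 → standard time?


Hour: 4
4 < 12 → AM

4:03 AM
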